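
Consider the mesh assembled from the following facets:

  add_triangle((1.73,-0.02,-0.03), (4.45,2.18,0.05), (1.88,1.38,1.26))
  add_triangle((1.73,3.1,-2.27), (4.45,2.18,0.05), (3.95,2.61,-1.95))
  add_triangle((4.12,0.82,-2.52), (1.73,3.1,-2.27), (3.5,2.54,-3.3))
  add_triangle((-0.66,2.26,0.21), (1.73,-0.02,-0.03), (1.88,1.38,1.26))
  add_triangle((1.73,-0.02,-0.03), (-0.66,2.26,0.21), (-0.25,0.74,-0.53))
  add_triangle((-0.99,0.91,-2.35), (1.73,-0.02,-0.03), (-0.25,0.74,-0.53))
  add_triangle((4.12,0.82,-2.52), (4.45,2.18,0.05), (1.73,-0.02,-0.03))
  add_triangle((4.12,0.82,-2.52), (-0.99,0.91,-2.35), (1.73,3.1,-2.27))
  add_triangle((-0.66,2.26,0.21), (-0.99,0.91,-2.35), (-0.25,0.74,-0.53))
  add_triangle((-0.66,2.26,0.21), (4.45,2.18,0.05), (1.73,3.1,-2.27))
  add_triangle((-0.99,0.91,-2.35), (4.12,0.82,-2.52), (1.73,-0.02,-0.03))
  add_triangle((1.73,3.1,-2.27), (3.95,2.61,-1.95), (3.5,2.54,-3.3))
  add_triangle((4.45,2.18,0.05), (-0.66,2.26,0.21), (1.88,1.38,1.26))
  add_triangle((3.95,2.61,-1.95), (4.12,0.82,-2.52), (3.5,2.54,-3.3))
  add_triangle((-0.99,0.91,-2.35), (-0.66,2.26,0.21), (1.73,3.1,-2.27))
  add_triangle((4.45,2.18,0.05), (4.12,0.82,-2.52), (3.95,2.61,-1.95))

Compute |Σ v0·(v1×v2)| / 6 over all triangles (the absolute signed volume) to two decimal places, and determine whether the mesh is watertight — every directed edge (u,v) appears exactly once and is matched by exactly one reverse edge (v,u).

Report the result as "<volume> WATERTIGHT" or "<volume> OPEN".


Per-triangle v0·(v1×v2)/6:
  t1: +0.7803
  t2: +2.1858
  t3: -0.6596
  t4: -0.7592
  t5: -0.3892
  t6: -0.3647
  t7: +1.6072
  t8: +4.6714
  t9: -0.1323
  t10: +4.7497
  t11: -0.0422
  t12: +1.8135
  t13: +2.2996
  t14: +2.0417
  t15: +3.1145
  t16: +3.0572
Σ = +23.9736 → |volume| = 23.97

Directed edges: 48 total, each appears once with its reverse present → watertight.

23.97 WATERTIGHT


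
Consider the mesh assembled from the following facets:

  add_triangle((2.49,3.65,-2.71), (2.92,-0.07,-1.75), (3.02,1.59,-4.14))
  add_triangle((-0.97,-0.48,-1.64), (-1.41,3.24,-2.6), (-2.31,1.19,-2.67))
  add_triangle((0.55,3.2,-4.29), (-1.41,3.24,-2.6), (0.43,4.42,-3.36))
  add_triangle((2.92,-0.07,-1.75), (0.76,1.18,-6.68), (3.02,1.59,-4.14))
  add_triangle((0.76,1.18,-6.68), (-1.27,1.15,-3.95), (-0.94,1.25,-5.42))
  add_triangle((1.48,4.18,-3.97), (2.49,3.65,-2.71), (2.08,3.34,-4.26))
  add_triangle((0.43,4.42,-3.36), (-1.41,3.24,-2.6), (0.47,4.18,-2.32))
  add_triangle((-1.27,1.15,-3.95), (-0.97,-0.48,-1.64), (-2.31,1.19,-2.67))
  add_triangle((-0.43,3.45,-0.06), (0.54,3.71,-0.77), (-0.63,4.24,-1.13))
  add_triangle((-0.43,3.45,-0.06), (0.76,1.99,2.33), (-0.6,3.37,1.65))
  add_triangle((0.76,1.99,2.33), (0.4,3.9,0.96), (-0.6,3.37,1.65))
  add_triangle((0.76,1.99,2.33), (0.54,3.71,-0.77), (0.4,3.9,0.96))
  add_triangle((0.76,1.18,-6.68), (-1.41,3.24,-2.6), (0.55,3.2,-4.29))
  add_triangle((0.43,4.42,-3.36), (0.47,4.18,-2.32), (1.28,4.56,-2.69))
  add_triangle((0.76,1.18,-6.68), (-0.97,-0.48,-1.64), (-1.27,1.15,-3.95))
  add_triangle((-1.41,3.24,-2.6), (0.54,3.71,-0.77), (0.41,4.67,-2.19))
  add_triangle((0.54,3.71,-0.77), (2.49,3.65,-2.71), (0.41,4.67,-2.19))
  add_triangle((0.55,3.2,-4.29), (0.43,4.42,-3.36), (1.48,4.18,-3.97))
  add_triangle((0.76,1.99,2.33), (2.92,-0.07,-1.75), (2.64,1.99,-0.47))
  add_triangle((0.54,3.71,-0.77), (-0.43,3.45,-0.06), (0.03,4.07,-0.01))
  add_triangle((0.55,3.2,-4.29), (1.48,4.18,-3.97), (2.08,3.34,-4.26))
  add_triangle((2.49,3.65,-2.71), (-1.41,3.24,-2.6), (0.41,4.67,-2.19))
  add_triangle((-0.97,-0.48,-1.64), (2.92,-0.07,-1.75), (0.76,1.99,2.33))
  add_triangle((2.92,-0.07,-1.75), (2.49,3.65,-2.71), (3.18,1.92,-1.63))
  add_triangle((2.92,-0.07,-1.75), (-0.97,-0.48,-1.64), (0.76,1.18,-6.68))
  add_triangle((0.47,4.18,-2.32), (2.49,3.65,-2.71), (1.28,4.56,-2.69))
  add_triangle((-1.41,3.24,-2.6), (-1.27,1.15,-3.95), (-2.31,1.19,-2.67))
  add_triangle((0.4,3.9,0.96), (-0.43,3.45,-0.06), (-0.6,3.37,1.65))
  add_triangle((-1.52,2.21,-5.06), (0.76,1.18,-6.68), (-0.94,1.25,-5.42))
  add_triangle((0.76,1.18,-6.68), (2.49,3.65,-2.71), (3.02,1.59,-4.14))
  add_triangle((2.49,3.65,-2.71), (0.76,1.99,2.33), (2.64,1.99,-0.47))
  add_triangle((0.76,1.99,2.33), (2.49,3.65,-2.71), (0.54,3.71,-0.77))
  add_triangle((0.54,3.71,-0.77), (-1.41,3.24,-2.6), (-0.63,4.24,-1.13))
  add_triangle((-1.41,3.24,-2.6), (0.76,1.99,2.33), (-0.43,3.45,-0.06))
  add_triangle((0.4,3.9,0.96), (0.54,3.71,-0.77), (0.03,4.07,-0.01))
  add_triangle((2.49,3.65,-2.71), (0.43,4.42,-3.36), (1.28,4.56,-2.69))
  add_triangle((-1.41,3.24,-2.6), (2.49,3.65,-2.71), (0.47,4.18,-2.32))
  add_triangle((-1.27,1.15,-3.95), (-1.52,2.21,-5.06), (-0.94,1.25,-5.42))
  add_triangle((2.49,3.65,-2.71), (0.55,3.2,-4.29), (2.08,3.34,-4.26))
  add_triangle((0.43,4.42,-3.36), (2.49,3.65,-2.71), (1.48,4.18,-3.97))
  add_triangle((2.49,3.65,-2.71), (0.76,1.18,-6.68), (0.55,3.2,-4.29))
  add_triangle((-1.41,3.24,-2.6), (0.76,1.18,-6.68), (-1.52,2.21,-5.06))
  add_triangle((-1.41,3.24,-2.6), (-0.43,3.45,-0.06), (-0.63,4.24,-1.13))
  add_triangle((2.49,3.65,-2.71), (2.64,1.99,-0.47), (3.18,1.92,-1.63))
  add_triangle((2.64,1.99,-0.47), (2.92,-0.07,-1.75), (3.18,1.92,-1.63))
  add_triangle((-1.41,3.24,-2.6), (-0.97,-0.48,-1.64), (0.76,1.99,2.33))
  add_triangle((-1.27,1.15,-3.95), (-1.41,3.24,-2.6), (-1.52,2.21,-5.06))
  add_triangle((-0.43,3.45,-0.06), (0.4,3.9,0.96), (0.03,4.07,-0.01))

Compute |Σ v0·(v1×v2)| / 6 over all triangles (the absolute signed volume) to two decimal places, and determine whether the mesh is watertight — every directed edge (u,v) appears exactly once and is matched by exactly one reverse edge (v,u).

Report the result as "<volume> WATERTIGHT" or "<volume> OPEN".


Per-triangle v0·(v1×v2)/6:
  t1: +3.2215
  t2: -0.8681
  t3: +2.3847
  t4: +3.6771
  t5: -0.2237
  t6: +1.3807
  t7: +1.0835
  t8: +1.0352
  t9: +0.6500
  t10: -1.2350
  t11: +1.4275
  t12: +0.7990
  t13: +4.8297
  t14: +0.4921
  t15: +2.0558
  t16: +1.0988
  t17: +1.8042
  t18: +1.3293
  t19: +1.6965
  t20: +0.2530
  t21: +1.2238
  t22: +3.1414
  t23: -1.4888
  t24: +1.6810
  t25: +2.8198
  t26: -0.1352
  t27: +2.2168
  t28: +0.9769
  t29: +1.5984
  t30: +6.9140
  t31: +3.3367
  t32: +3.8900
  t33: +1.1956
  t34: -0.1063
  t35: +0.5288
  t36: +1.1813
  t37: -2.0072
  t38: +0.4124
  t39: -1.5373
  t40: +1.2974
  t41: +5.7133
  t42: +3.9884
  t43: +0.4626
  t44: +1.3058
  t45: +0.8049
  t46: +0.7217
  t47: +0.4532
  t48: +0.2866
Σ = +67.7675 → |volume| = 67.77

Directed edges: 144 total, each appears once with its reverse present → watertight.

67.77 WATERTIGHT


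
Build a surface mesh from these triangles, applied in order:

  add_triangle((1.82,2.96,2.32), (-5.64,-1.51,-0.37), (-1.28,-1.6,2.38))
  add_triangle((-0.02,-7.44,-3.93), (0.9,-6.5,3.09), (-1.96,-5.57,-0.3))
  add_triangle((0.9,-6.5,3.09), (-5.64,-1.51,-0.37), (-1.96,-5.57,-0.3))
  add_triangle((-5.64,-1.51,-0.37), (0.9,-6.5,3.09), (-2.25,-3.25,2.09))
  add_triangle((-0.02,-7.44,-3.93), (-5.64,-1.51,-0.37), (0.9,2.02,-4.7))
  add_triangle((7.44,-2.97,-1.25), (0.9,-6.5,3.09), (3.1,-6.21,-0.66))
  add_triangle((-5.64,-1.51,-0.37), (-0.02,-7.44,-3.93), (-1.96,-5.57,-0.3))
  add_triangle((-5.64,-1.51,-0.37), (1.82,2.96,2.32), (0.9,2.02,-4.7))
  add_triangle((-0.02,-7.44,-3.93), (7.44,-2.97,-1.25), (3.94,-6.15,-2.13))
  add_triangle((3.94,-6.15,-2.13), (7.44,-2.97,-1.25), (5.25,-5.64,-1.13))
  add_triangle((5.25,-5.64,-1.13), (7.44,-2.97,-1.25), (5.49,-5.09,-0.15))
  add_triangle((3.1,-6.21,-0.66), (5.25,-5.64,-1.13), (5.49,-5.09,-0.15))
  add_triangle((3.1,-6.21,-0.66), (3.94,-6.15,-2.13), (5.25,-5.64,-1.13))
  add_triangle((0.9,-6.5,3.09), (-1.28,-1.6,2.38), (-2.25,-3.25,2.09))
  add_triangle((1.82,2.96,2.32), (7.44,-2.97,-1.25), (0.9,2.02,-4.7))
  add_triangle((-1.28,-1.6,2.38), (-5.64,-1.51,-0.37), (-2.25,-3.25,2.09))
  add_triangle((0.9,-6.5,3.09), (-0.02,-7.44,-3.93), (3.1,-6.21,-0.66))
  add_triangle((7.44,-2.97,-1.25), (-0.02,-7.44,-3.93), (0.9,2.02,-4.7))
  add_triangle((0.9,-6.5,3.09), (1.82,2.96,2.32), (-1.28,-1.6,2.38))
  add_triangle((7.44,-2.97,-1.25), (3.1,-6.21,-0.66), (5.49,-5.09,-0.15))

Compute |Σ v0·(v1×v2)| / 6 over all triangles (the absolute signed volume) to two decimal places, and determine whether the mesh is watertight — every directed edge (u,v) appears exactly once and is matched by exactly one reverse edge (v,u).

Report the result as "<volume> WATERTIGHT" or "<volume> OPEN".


Per-triangle v0·(v1×v2)/6:
  t1: +8.3280
  t2: +18.7395
  t3: +15.4606
  t4: +6.6353
  t5: +39.8288
  t6: +21.0447
  t7: +17.4340
  t8: +14.7418
  t9: +8.7665
  t10: +5.0446
  t11: +4.2856
  t12: +2.6046
  t13: +3.2424
  t14: +3.8502
  t15: +28.5407
  t16: +3.4877
  t17: +22.2302
  t18: +53.6149
  t19: +9.9747
  t20: -5.2626
Σ = +282.5922 → |volume| = 282.59

Directed edges: 60 total; 6 unmatched, e.g. (7.44,-2.97,-1.25)→(0.9,-6.5,3.09) → open.

282.59 OPEN


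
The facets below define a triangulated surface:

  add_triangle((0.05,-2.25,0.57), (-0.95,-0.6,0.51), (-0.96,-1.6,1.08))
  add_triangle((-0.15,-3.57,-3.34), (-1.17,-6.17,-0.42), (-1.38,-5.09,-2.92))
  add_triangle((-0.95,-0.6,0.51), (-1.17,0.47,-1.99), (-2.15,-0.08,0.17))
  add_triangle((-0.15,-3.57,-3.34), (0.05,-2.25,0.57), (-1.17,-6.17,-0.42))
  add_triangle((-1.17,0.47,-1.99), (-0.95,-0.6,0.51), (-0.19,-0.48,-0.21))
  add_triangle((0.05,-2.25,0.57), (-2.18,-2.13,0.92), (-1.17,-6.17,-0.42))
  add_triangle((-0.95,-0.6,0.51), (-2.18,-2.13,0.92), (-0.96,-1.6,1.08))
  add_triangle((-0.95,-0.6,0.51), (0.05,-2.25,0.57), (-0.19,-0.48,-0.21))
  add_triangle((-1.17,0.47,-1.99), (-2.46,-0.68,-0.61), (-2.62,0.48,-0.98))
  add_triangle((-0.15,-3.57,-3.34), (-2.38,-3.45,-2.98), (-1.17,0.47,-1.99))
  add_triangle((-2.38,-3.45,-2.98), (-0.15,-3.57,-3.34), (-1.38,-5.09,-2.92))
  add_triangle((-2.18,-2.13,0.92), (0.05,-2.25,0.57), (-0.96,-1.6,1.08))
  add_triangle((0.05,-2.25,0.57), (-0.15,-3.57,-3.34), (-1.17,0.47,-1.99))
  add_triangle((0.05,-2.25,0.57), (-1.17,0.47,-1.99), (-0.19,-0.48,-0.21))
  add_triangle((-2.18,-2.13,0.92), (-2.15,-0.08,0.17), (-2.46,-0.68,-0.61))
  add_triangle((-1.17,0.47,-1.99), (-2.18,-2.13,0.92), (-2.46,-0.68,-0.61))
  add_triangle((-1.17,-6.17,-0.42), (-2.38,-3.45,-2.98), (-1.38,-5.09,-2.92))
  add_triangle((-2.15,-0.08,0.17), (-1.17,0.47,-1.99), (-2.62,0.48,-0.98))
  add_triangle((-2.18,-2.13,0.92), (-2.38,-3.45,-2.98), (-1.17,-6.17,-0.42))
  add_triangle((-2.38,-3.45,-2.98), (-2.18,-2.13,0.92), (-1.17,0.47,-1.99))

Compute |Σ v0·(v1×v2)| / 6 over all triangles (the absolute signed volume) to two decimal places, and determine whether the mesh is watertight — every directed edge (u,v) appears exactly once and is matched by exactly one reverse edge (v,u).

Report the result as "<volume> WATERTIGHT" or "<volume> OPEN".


Per-triangle v0·(v1×v2)/6:
  t1: -0.1101
  t2: +2.7156
  t3: -0.3413
  t4: +1.9099
  t5: -0.2090
  t6: +1.8428
  t7: +0.1067
  t8: -0.1467
  t9: +0.7318
  t10: +3.4065
  t11: +2.2778
  t12: +0.4215
  t13: -1.6847
  t14: +0.0034
  t15: +0.7483
  t16: +0.5894
  t17: +3.3962
  t18: -0.2125
  t19: +6.9038
  t20: +3.3502
Σ = +25.6998 → |volume| = 25.70

Directed edges: 60 total; 6 unmatched, e.g. (-2.15,-0.08,0.17)→(-0.95,-0.6,0.51) → open.

25.70 OPEN


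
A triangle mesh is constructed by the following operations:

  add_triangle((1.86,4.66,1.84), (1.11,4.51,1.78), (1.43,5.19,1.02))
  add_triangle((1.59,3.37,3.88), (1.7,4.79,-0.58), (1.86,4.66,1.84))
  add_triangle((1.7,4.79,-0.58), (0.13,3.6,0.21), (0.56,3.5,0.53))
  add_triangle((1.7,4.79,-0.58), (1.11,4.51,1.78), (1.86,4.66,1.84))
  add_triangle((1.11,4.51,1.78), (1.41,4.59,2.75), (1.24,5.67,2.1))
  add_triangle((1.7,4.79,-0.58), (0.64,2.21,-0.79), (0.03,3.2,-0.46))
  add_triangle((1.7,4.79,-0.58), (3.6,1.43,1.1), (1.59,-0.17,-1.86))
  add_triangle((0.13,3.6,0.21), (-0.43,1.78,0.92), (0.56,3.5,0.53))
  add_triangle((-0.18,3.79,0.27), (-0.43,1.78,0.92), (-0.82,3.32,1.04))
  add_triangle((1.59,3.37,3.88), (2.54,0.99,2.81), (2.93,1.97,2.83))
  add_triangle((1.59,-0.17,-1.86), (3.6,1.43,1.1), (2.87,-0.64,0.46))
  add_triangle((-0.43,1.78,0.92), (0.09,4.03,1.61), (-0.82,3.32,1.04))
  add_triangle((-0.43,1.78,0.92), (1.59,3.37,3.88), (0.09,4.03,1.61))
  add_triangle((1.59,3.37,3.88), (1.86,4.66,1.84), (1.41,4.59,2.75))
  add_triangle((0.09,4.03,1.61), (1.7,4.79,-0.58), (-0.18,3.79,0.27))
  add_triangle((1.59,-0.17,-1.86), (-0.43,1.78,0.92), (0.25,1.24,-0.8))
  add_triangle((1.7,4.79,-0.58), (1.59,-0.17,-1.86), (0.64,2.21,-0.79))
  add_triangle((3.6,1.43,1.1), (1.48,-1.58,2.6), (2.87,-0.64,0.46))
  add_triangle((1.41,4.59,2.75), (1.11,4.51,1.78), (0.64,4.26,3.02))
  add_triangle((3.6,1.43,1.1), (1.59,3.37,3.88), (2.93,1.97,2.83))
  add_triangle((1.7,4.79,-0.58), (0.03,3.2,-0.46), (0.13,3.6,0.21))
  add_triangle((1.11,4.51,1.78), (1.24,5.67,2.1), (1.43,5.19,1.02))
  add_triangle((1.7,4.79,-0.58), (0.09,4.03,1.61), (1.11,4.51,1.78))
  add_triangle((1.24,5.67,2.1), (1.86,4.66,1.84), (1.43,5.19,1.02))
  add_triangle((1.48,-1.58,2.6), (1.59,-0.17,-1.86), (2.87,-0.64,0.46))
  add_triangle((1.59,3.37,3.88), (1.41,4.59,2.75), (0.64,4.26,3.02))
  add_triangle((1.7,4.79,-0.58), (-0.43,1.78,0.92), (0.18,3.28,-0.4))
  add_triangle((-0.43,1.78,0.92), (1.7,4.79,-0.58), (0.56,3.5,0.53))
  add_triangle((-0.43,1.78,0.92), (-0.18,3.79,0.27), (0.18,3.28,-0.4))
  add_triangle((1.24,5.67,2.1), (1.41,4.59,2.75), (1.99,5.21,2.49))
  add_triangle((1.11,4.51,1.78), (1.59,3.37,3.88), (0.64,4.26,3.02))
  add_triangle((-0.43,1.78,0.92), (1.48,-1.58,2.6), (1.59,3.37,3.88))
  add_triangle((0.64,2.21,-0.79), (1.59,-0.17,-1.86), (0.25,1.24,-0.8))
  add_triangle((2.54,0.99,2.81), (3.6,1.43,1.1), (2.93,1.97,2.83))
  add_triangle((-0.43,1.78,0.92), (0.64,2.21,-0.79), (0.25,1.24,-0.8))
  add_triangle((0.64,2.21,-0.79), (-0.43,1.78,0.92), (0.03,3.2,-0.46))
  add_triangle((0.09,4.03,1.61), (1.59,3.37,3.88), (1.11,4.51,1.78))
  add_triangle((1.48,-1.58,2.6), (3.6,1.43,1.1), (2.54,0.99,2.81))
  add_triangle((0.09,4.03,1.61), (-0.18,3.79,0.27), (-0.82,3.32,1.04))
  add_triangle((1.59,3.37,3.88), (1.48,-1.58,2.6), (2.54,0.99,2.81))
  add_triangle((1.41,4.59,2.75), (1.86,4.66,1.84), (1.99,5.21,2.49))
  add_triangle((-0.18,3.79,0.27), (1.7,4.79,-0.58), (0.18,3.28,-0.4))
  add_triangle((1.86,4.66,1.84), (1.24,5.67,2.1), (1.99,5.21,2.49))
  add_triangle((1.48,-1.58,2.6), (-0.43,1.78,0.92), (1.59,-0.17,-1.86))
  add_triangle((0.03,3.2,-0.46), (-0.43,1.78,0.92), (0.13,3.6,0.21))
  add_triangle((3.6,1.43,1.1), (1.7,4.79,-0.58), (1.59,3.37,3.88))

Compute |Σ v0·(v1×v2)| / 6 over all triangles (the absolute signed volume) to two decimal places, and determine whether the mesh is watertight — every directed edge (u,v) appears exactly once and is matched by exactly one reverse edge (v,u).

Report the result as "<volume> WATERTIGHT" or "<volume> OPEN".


44.49 WATERTIGHT

Per-triangle v0·(v1×v2)/6:
  t1: -0.5513
  t2: +0.0505
  t3: +0.5221
  t4: +1.3245
  t5: -0.0806
  t6: +0.4528
  t7: +6.3202
  t8: +0.3090
  t9: -0.1565
  t10: +1.2225
  t11: +2.3049
  t12: +0.2158
  t13: +1.0119
  t14: +1.0140
  t15: +1.7744
  t16: -0.3732
  t17: +0.9050
  t18: +2.8362
  t19: +0.5702
  t20: +1.5371
  t21: +0.6366
  t22: -0.1360
  t23: +1.6671
  t24: +0.7487
  t25: +1.0559
  t26: +1.1504
  t27: -0.8945
  t28: -0.1900
  t29: -0.0300
  t30: +0.6289
  t31: -1.5482
  t32: +1.7401
  t33: +0.2926
  t34: +1.0057
  t35: +0.1868
  t36: -0.2759
  t37: +1.7397
  t38: +2.6211
  t39: +0.6963
  t40: +3.0574
  t41: -0.0767
  t42: +0.5761
  t43: +0.3536
  t44: -2.1474
  t45: +0.2337
  t46: +10.1861
Σ = +44.4876 → |volume| = 44.49

Directed edges: 138 total, each appears once with its reverse present → watertight.


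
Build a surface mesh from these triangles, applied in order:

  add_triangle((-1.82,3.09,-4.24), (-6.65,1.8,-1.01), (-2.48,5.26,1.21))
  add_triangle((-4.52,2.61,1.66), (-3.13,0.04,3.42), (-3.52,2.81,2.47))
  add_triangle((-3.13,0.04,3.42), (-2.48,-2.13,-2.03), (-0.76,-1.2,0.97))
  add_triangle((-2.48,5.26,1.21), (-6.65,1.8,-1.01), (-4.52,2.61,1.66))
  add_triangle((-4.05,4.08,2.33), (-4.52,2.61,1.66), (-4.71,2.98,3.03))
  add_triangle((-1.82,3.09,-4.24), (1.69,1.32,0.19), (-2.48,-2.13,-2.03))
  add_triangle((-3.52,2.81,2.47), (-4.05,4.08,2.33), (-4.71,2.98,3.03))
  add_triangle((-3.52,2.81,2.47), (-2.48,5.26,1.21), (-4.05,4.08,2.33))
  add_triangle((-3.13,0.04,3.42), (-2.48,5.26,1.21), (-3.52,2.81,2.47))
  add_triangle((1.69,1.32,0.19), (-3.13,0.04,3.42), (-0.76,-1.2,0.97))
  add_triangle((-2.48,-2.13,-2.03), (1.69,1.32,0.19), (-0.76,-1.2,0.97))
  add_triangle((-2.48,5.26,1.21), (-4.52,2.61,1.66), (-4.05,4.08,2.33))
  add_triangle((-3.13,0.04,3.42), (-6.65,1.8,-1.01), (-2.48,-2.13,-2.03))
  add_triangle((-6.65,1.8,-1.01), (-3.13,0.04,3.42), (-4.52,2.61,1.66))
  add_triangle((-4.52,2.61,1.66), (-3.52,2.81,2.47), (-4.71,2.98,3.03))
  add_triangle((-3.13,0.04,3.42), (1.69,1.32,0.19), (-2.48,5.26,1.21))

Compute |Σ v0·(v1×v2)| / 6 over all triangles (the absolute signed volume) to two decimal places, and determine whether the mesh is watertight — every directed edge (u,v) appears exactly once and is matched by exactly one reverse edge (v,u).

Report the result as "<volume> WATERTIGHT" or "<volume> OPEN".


78.44 OPEN

Per-triangle v0·(v1×v2)/6:
  t1: +24.7257
  t2: +2.8972
  t3: +3.1485
  t4: +9.4956
  t5: +1.5405
  t6: +2.4446
  t7: +0.3709
  t8: +0.7217
  t9: +1.5900
  t10: +1.3829
  t11: +0.3565
  t12: +2.0374
  t13: +13.5734
  t14: +8.0856
  t15: -0.5307
  t16: +6.6043
Σ = +78.4440 → |volume| = 78.44

Directed edges: 48 total; 6 unmatched, e.g. (-1.82,3.09,-4.24)→(-6.65,1.8,-1.01) → open.


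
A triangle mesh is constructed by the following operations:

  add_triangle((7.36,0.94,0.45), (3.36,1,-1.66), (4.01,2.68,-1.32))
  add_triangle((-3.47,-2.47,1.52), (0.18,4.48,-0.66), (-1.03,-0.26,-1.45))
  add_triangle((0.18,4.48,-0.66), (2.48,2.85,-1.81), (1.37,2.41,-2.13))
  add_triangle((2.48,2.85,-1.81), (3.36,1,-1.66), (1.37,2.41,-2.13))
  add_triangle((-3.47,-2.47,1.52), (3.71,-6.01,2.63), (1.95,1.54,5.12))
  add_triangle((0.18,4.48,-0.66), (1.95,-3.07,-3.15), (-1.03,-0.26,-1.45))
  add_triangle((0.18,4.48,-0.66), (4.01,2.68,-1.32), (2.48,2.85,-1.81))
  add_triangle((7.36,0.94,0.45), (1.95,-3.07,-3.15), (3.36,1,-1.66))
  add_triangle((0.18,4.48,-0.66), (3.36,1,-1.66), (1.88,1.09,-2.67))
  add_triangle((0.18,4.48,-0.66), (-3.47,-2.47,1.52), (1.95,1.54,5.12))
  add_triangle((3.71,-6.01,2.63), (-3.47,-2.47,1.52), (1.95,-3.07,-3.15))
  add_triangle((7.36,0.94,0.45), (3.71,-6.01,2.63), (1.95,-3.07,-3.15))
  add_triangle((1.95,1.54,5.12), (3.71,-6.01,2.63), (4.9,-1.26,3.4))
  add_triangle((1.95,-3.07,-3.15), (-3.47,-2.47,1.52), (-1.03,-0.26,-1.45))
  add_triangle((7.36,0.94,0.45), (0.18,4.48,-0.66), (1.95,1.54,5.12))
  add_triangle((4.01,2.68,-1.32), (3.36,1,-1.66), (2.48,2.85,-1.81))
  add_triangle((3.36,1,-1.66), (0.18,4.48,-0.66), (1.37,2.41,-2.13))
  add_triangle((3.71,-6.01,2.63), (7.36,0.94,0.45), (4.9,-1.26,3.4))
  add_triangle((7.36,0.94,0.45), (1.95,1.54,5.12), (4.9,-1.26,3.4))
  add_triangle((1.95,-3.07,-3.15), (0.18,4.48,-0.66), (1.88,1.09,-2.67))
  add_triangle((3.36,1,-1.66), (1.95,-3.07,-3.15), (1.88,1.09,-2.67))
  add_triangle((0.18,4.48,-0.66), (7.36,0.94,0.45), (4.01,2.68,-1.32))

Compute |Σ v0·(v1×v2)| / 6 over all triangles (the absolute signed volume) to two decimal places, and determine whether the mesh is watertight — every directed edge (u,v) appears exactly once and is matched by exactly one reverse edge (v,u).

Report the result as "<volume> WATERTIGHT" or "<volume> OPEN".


Per-triangle v0·(v1×v2)/6:
  t1: +3.8646
  t2: +4.6259
  t3: +1.8135
  t4: +1.0629
  t5: +30.2632
  t6: +5.0463
  t7: +2.4164
  t8: +9.8842
  t9: +4.1464
  t10: +15.0871
  t11: +22.4569
  t12: +35.7860
  t13: +15.6468
  t14: +5.5299
  t15: +28.4031
  t16: +1.2687
  t17: -2.9618
  t18: +19.0999
  t19: +16.4778
  t20: +1.0540
  t21: +4.2089
  t22: +6.7729
Σ = +231.9537 → |volume| = 231.95

Directed edges: 66 total, each appears once with its reverse present → watertight.

231.95 WATERTIGHT


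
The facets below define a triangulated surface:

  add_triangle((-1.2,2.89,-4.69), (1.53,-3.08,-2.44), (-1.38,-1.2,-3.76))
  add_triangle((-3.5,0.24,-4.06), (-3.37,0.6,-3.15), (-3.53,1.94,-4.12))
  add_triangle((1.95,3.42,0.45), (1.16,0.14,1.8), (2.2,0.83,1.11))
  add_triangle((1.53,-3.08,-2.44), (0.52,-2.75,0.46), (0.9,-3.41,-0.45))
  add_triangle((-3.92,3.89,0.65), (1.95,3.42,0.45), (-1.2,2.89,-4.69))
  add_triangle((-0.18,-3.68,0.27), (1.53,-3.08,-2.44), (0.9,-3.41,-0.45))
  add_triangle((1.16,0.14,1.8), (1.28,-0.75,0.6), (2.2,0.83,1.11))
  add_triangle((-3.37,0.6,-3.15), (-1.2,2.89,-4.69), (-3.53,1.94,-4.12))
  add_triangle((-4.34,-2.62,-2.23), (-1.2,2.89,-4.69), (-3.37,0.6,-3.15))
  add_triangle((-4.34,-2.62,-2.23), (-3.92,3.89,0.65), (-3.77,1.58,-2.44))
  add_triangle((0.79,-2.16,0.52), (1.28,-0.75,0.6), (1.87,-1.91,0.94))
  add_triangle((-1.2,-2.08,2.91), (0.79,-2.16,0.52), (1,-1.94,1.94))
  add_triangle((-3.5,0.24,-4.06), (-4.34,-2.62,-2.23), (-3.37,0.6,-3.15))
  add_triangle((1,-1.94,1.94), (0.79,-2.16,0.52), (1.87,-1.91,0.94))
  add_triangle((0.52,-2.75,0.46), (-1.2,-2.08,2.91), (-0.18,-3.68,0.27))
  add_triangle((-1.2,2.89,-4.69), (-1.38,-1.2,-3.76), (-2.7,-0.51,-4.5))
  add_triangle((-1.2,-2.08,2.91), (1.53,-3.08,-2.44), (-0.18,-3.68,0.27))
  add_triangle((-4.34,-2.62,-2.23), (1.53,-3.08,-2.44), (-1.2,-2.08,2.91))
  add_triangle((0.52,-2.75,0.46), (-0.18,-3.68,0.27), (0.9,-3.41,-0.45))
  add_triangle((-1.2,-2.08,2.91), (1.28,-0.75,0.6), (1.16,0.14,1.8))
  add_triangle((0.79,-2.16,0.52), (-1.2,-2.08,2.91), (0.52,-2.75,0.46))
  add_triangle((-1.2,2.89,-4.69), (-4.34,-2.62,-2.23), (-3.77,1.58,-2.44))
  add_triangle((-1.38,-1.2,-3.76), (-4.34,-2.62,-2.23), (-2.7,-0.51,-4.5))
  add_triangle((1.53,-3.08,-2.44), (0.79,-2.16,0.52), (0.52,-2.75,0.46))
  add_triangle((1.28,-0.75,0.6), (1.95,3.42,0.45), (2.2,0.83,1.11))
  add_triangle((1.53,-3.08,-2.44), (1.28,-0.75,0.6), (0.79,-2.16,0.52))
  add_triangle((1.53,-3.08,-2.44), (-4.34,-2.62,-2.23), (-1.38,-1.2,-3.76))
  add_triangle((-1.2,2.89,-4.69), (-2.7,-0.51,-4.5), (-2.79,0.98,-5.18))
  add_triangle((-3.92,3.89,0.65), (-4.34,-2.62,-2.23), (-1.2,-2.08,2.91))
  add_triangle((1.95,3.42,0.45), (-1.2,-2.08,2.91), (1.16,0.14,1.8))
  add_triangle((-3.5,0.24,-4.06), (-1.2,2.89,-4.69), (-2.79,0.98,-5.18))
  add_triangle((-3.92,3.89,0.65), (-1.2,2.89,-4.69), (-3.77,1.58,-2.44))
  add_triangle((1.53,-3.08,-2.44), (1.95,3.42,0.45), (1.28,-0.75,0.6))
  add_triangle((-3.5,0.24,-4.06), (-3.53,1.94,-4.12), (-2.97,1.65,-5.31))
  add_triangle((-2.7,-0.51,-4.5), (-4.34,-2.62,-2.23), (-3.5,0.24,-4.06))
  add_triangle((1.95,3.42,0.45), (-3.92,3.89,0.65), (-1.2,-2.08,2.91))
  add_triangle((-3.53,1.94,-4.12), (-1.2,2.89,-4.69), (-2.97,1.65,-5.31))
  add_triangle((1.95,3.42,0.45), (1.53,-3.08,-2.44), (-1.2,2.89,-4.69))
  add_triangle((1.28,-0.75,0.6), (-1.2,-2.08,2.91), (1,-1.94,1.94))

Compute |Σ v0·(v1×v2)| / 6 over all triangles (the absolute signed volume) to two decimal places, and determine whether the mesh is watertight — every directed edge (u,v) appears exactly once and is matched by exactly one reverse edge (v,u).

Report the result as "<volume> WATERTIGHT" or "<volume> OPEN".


Per-triangle v0·(v1×v2)/6:
  t1: +7.4198
  t2: +0.7574
  t3: +1.1373
  t4: +0.0975
  t5: +17.9633
  t6: +1.0226
  t7: +0.5541
  t8: -1.3953
  t9: -4.0538
  t10: +9.7065
  t11: -0.0030
  t12: +1.2916
  t13: +1.8956
  t14: +0.5710
  t15: +1.2809
  t16: +3.1847
  t17: -1.0465
  t18: +13.3762
  t19: +0.4500
  t20: +1.3531
  t21: +0.5640
  t22: +10.0464
  t23: +3.2977
  t24: +0.5857
  t25: +0.2864
  t26: +1.2128
  t27: +7.9791
  t28: +1.0809
  t29: +18.5719
  t30: +1.9744
  t31: +1.6660
  t32: +10.3057
  t33: +3.2892
  t34: +1.8258
  t35: +3.4654
  t36: +11.1375
  t37: +2.3849
  t38: +12.8000
  t39: +0.1296
Σ = +148.1666 → |volume| = 148.17

Directed edges: 117 total; 9 unmatched, e.g. (1.28,-0.75,0.6)→(1.87,-1.91,0.94) → open.

148.17 OPEN


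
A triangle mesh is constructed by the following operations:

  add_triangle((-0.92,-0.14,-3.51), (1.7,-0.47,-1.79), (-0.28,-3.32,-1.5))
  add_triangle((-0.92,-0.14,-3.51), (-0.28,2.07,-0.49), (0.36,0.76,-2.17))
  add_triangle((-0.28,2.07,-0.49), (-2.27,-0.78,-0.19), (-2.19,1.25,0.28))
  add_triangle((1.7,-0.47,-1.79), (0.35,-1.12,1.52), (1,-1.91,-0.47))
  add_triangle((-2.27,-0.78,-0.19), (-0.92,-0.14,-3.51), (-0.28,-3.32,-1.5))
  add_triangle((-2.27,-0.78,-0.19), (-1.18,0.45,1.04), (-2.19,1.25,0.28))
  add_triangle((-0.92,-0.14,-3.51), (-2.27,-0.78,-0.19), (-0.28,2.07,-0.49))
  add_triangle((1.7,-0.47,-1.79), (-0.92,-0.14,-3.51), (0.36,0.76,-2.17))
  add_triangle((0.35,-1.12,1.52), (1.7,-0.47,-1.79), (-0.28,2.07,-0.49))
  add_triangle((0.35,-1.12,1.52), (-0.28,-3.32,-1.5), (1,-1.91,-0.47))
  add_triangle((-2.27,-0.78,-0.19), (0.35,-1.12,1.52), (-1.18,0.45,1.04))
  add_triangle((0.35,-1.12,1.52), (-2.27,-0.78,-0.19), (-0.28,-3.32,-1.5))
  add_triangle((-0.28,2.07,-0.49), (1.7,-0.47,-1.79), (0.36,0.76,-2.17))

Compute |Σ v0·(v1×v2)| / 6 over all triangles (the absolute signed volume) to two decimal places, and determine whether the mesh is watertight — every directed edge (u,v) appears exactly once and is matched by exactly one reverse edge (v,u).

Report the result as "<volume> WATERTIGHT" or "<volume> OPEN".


22.22 OPEN

Per-triangle v0·(v1×v2)/6:
  t1: +4.1107
  t2: +1.2104
  t3: +0.7332
  t4: +0.7051
  t5: +4.2855
  t6: +0.7128
  t7: +2.7824
  t8: +1.2908
  t9: +0.8387
  t10: +1.2050
  t11: +1.0168
  t12: +2.5110
  t13: +0.8200
Σ = +22.2223 → |volume| = 22.22

Directed edges: 39 total; 7 unmatched, e.g. (1.7,-0.47,-1.79)→(-0.28,-3.32,-1.5) → open.


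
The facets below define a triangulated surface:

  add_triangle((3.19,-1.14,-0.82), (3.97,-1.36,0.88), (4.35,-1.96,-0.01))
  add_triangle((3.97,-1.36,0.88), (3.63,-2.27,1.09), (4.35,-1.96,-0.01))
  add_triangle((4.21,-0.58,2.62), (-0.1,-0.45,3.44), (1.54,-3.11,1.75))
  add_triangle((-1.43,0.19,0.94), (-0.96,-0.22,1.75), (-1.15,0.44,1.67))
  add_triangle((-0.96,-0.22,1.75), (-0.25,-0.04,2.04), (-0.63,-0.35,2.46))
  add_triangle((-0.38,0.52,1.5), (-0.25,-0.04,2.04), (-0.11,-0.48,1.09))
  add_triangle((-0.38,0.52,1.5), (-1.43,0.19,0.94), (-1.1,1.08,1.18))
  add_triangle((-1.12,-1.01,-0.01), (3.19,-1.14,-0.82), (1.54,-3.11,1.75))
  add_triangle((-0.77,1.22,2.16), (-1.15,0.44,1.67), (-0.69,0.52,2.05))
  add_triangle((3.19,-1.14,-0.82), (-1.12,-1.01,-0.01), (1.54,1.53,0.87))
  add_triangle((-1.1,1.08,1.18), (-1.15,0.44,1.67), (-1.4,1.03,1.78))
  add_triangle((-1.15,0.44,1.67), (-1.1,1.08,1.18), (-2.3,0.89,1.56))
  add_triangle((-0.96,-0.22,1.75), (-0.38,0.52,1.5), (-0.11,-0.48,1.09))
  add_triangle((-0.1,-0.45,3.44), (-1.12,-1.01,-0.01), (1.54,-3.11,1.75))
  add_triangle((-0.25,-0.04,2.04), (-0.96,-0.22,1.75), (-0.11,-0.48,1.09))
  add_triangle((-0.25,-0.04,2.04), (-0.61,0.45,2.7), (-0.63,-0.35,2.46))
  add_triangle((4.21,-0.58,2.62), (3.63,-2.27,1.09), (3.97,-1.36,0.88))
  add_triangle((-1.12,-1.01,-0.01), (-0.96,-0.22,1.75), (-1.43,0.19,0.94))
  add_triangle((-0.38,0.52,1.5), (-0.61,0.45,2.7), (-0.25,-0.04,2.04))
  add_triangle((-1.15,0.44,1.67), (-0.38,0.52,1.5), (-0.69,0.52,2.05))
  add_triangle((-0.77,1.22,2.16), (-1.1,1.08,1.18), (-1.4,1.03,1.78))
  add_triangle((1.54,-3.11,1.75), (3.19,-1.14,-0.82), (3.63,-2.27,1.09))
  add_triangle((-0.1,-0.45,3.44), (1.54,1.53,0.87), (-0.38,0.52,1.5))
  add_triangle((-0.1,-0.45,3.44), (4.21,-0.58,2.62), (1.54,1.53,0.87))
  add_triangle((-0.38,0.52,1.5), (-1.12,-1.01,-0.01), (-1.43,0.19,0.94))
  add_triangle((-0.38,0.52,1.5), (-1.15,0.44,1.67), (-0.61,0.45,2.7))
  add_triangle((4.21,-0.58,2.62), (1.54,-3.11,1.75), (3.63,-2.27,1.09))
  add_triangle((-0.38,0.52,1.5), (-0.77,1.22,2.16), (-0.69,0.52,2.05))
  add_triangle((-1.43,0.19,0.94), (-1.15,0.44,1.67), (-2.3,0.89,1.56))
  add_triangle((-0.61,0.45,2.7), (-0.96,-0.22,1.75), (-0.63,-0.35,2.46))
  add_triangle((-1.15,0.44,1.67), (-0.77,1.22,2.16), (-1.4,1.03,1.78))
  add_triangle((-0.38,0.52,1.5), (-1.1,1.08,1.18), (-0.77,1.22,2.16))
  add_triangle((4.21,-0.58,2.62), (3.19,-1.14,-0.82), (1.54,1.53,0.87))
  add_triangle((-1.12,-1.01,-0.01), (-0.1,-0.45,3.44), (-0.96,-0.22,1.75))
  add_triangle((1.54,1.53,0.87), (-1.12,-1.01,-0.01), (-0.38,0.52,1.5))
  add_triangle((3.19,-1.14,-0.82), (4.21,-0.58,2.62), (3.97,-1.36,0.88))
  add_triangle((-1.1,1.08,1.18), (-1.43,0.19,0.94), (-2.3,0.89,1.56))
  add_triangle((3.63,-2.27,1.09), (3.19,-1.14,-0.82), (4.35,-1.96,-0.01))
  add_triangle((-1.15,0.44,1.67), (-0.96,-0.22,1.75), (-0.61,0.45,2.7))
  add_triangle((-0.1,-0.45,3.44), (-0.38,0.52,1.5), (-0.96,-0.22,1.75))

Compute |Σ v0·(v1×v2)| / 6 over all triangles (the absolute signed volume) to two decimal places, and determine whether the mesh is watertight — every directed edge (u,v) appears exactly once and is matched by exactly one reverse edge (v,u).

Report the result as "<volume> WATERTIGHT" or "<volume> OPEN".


Per-triangle v0·(v1×v2)/6:
  t1: +0.4443
  t2: +0.7504
  t3: +6.8635
  t4: +0.1523
  t5: -0.0558
  t6: -0.0262
  t7: -0.2271
  t8: +2.0143
  t9: +0.1348
  t10: -0.6196
  t11: +0.0076
  t12: +0.2241
  t13: -0.1451
  t14: +2.7729
  t15: +0.1177
  t16: +0.0848
  t17: +1.3084
  t18: +0.3708
  t19: +0.0186
  t20: -0.0287
  t21: +0.1079
  t22: +1.6434
  t23: +0.9598
  t24: +4.2524
  t25: -0.2618
  t26: +0.0909
  t27: +3.3601
  t28: +0.0307
  t29: +0.1240
  t30: +0.1760
  t31: +0.1436
  t32: -0.0570
  t33: +3.4726
  t34: +0.5329
  t35: -0.0982
  t36: +0.8185
  t37: -0.0529
  t38: +0.1370
  t39: +0.2190
  t40: +0.3716
Σ = +30.1327 → |volume| = 30.13

Directed edges: 120 total, each appears once with its reverse present → watertight.

30.13 WATERTIGHT


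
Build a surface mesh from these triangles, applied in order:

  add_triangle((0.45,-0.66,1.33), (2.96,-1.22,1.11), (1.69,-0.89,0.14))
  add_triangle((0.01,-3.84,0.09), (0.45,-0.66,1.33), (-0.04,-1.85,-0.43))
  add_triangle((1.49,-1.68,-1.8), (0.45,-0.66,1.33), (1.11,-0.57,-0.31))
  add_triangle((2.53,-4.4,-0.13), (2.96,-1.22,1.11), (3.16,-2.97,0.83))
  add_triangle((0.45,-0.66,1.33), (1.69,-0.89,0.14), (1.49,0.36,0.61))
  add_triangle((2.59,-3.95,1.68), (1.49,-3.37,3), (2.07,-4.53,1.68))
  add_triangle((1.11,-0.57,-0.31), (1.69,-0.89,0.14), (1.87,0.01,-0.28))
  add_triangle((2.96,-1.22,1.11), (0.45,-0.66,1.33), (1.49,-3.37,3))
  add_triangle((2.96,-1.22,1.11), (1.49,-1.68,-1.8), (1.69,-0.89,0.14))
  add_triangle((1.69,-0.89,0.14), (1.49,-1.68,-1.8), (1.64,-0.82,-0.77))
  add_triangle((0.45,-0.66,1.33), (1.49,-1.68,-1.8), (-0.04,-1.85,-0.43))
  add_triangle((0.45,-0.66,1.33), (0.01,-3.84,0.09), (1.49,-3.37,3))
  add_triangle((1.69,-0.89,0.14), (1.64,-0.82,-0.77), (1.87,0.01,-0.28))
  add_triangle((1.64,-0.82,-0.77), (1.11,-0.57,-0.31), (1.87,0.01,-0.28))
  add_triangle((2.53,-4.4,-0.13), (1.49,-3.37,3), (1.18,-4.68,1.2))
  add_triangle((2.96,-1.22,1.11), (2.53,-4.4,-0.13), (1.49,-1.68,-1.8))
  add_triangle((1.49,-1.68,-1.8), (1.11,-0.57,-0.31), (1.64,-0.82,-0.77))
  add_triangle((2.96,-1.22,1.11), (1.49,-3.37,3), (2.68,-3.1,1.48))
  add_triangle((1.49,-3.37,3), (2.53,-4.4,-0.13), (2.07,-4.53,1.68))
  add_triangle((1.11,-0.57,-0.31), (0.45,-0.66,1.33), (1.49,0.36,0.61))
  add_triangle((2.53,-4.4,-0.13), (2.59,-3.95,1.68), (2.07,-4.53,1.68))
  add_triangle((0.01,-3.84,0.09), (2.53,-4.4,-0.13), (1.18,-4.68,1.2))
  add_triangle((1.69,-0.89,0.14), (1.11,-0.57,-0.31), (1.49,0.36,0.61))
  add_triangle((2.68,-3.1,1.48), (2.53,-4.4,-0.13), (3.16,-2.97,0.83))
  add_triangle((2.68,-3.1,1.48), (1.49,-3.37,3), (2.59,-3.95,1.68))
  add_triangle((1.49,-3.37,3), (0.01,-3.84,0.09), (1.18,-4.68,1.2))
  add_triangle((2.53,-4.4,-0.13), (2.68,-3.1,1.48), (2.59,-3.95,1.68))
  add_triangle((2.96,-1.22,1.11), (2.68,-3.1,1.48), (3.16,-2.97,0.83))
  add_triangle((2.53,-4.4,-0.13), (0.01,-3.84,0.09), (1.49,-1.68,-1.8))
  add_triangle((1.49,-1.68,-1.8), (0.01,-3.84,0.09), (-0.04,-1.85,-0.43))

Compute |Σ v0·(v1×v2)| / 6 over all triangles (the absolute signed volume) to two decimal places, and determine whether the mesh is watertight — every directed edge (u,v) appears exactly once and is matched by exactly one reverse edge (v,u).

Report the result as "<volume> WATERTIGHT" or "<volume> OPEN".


20.01 WATERTIGHT

Per-triangle v0·(v1×v2)/6:
  t1: -0.2264
  t2: -0.0981
  t3: -0.3562
  t4: +0.2995
  t5: +0.4748
  t6: +1.0455
  t7: -0.1108
  t8: +1.0073
  t9: +0.0345
  t10: +0.2521
  t11: -0.8999
  t12: +0.4081
  t13: +0.2485
  t14: -0.0570
  t15: +2.9951
  t16: +3.3394
  t17: -0.0585
  t18: +1.7574
  t19: -0.6199
  t20: -0.3844
  t21: +1.1286
  t22: +1.9317
  t23: +0.1316
  t24: +1.0697
  t25: +0.7442
  t26: +1.1496
  t27: +0.8152
  t28: +0.7402
  t29: +2.7432
  t30: +0.5028
Σ = +20.0075 → |volume| = 20.01

Directed edges: 90 total, each appears once with its reverse present → watertight.


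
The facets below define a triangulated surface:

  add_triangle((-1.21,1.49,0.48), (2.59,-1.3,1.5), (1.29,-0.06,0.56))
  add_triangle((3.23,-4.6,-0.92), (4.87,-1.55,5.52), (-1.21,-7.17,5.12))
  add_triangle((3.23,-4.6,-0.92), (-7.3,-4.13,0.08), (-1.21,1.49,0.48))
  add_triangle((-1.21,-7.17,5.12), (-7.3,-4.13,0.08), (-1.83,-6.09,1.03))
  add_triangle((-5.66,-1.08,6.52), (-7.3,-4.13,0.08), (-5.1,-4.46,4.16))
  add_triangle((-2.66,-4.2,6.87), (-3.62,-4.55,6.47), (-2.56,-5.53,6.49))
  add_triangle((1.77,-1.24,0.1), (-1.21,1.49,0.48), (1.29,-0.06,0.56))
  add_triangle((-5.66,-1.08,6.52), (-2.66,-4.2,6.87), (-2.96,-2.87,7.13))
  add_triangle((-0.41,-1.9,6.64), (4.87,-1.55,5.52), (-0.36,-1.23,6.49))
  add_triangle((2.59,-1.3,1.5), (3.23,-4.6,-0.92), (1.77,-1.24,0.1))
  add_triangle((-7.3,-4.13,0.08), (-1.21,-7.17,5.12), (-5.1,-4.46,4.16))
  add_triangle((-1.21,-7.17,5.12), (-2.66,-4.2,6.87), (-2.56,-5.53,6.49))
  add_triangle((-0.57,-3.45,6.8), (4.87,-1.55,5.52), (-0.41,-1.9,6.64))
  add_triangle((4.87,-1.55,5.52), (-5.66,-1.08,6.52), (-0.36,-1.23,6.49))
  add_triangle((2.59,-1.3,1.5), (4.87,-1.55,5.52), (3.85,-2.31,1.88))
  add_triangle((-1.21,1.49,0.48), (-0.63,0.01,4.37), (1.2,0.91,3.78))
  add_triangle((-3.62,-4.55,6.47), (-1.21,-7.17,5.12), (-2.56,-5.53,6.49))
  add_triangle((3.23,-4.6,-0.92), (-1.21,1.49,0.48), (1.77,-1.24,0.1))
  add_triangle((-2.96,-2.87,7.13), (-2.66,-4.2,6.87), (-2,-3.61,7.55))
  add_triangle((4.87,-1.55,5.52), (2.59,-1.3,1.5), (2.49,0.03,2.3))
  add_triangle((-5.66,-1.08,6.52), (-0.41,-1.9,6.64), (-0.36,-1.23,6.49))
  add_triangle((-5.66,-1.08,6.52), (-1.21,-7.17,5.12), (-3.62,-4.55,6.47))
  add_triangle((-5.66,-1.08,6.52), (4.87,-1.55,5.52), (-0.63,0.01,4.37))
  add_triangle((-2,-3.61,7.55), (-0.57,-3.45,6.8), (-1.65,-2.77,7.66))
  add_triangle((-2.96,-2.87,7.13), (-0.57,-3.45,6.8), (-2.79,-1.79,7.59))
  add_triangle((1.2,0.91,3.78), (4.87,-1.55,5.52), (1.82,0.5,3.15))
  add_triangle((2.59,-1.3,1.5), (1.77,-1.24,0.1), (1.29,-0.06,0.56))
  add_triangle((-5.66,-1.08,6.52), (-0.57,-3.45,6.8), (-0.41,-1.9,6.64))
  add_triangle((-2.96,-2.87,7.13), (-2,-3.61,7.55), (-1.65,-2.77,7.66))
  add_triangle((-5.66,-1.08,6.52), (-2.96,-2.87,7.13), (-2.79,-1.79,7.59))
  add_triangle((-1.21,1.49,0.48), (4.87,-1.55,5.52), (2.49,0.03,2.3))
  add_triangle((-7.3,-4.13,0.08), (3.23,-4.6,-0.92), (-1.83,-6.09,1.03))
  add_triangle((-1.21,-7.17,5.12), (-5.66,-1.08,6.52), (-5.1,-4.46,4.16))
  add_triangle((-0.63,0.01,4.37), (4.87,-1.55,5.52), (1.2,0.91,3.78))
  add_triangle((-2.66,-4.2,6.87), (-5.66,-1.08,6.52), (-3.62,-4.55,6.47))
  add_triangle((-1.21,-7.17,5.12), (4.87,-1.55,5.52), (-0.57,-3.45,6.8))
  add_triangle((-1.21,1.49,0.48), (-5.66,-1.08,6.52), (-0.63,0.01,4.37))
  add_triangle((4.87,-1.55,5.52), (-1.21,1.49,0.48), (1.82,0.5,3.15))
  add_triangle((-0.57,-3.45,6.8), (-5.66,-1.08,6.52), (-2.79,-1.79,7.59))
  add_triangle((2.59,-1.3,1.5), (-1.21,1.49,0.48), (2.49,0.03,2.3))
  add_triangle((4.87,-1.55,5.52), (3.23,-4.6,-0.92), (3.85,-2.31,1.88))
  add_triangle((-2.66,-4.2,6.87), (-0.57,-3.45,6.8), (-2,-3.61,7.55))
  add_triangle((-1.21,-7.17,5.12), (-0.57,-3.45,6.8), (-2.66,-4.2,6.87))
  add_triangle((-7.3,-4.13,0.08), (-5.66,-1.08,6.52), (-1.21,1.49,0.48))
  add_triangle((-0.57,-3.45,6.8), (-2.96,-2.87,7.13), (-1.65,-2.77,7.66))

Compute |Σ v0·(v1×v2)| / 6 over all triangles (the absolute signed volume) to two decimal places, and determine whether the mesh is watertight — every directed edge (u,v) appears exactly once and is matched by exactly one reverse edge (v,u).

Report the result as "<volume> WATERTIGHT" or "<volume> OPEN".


283.14 OPEN

Per-triangle v0·(v1×v2)/6:
  t1: +0.3707
  t2: +46.9129
  t3: -1.3095
  t4: +23.4366
  t5: +22.9691
  t6: +1.9623
  t7: -0.0442
  t8: +4.6823
  t9: +3.6148
  t10: +0.7660
  t11: +22.6003
  t12: +1.5998
  t13: +8.6694
  t14: -2.0158
  t15: +0.3050
  t16: +2.6412
  t17: +2.3995
  t18: -0.1692
  t19: +1.8036
  t20: +1.1601
  t21: +3.6839
  t22: +1.4900
  t23: +9.8902
  t24: +1.4778
  t25: +3.6930
  t26: +0.9798
  t27: +0.2630
  t28: +8.8824
  t29: +1.4605
  t30: +5.1025
  t31: +1.7045
  t32: +13.3379
  t33: +23.4819
  t34: +5.7054
  t35: +5.8441
  t36: +26.5274
  t37: +6.0282
  t38: -0.6470
  t39: -6.5046
  t40: -0.3254
  t41: +3.1683
  t42: +1.6279
  t43: +10.1677
  t44: +15.8809
  t45: -2.1350
Σ = +283.1402 → |volume| = 283.14

Directed edges: 135 total; 9 unmatched, e.g. (-1.21,-7.17,5.12)→(3.23,-4.6,-0.92) → open.


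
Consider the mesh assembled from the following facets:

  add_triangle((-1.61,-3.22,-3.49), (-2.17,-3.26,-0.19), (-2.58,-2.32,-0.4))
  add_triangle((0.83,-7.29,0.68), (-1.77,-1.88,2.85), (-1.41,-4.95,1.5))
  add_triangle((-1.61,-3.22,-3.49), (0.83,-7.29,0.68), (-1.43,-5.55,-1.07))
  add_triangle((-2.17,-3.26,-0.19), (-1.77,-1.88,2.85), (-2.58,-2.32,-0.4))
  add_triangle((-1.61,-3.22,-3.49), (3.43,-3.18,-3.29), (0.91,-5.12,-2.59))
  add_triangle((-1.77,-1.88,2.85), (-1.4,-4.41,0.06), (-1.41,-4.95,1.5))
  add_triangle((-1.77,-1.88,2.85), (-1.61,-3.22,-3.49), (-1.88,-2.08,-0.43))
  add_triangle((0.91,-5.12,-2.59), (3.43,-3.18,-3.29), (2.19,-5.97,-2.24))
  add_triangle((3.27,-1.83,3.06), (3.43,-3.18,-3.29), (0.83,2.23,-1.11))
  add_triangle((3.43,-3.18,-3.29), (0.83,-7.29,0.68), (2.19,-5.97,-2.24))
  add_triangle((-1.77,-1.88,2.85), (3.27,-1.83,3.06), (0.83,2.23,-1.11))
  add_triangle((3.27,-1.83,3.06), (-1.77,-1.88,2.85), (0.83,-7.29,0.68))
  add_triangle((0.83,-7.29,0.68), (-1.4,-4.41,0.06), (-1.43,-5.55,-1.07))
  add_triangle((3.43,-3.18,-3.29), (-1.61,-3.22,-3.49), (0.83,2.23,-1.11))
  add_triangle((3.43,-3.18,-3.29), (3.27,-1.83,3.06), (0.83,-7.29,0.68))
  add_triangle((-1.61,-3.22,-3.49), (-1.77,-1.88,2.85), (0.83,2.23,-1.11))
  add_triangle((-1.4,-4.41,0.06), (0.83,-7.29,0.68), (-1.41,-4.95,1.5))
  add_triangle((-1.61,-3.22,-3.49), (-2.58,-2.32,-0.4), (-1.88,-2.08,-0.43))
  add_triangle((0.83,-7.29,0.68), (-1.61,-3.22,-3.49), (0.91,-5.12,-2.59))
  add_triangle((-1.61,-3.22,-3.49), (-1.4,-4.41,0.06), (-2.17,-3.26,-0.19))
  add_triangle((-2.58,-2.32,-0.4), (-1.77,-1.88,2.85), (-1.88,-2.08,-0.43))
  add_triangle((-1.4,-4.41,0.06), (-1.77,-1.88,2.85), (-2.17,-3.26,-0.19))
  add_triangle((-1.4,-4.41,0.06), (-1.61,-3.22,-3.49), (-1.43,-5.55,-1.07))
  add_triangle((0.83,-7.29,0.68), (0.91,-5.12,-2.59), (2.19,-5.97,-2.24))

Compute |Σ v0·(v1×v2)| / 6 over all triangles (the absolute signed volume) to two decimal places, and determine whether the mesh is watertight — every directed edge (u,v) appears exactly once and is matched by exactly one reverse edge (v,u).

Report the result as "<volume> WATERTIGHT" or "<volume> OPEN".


Per-triangle v0·(v1×v2)/6:
  t1: +1.9351
  t2: +3.9106
  t3: +5.6826
  t4: +1.7401
  t5: +7.6809
  t6: +1.5705
  t7: -1.3907
  t8: +3.5265
  t9: +10.8409
  t10: +3.8440
  t11: +3.6659
  t12: +16.9144
  t13: +2.7890
  t14: +9.4780
  t15: +24.1119
  t16: +2.3186
  t17: +3.2420
  t18: -0.4371
  t19: +8.8733
  t20: +2.8470
  t21: -0.5404
  t22: +2.5584
  t23: +1.3570
  t24: +4.5176
Σ = +121.0360 → |volume| = 121.04

Directed edges: 72 total, each appears once with its reverse present → watertight.

121.04 WATERTIGHT


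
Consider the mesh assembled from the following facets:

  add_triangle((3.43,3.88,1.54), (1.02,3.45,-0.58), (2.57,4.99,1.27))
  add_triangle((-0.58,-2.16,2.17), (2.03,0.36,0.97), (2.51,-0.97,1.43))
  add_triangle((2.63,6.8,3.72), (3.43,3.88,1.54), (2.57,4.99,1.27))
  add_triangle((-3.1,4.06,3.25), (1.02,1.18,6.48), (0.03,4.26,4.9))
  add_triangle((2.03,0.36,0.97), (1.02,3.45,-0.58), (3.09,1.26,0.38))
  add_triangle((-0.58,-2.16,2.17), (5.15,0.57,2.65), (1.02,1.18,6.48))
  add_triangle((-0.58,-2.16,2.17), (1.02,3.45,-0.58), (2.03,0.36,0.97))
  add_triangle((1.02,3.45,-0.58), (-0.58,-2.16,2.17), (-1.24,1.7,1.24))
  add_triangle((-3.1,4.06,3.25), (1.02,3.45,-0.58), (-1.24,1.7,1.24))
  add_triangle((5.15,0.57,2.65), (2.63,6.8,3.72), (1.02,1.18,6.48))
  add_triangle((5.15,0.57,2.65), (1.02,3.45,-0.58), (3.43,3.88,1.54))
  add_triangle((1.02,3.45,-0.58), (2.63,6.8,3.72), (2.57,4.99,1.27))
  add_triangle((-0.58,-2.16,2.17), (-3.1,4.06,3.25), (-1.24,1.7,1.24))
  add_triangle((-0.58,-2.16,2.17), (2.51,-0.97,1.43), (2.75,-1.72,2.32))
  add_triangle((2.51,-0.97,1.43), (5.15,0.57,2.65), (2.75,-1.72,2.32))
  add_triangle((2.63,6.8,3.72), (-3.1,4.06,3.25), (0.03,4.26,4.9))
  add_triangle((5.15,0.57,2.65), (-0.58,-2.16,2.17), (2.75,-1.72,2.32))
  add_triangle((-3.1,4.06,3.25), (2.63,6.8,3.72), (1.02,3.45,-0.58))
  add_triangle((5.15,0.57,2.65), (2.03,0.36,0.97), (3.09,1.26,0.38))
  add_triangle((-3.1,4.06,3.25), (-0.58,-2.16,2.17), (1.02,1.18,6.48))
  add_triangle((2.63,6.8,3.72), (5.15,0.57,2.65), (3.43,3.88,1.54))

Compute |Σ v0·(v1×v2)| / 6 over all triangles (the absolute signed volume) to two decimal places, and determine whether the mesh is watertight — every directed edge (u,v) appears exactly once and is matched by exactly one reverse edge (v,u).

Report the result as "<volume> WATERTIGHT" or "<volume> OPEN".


108.28 OPEN

Per-triangle v0·(v1×v2)/6:
  t1: +1.3883
  t2: -1.0111
  t3: +2.7695
  t4: +10.3592
  t5: -0.9557
  t6: +12.9736
  t7: -1.9638
  t8: -1.8619
  t9: +0.1676
  t10: +31.1026
  t11: +2.6752
  t12: +2.3098
  t13: +0.0292
  t14: +0.0638
  t15: +0.7287
  t16: +11.7141
  t17: +2.6612
  t18: +13.4262
  t19: -0.0818
  t20: +13.4183
  t21: +8.3675
Σ = +108.2803 → |volume| = 108.28

Directed edges: 63 total; 9 unmatched, e.g. (2.03,0.36,0.97)→(2.51,-0.97,1.43) → open.
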